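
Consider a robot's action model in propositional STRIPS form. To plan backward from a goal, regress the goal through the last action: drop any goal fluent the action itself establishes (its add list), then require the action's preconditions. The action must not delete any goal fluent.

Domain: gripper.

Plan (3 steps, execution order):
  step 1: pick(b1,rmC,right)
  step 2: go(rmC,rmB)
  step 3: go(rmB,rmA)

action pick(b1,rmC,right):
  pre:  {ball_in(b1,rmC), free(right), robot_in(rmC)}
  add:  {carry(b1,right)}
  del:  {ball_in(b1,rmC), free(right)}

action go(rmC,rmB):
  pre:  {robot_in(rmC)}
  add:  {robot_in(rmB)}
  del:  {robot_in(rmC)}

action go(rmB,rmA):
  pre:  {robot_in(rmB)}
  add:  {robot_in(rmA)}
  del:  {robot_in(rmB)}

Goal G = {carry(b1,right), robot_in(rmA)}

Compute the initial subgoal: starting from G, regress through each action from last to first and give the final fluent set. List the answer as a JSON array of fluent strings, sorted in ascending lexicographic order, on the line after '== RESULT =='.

Regress step by step:
  through step 3 (go(rmB,rmA)): drop {robot_in(rmA)}, keep {carry(b1,right)}, require {robot_in(rmB)}
    → {carry(b1,right), robot_in(rmB)}
  through step 2 (go(rmC,rmB)): drop {robot_in(rmB)}, keep {carry(b1,right)}, require {robot_in(rmC)}
    → {carry(b1,right), robot_in(rmC)}
  through step 1 (pick(b1,rmC,right)): drop {carry(b1,right)}, keep {robot_in(rmC)}, require {ball_in(b1,rmC), free(right), robot_in(rmC)}
    → {ball_in(b1,rmC), free(right), robot_in(rmC)}

== RESULT ==
["ball_in(b1,rmC)", "free(right)", "robot_in(rmC)"]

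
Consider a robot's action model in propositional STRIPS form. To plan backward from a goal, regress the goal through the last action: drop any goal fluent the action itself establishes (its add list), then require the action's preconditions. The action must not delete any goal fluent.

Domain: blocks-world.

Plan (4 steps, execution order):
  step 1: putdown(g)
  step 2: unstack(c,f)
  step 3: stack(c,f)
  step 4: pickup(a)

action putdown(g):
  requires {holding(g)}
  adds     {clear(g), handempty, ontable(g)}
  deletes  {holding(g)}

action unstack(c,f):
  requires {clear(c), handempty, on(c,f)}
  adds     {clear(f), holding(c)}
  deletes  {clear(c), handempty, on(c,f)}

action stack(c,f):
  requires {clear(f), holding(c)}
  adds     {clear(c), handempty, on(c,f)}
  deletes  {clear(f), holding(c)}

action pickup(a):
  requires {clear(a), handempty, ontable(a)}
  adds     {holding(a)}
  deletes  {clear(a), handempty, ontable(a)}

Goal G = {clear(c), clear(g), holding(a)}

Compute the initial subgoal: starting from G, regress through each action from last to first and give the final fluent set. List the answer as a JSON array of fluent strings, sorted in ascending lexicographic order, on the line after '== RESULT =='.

Work backward from the goal:
  through step 4 (pickup(a)): drop {holding(a)}, keep {clear(c), clear(g)}, require {clear(a), handempty, ontable(a)}
    → {clear(a), clear(c), clear(g), handempty, ontable(a)}
  through step 3 (stack(c,f)): drop {clear(c), handempty}, keep {clear(a), clear(g), ontable(a)}, require {clear(f), holding(c)}
    → {clear(a), clear(f), clear(g), holding(c), ontable(a)}
  through step 2 (unstack(c,f)): drop {clear(f), holding(c)}, keep {clear(a), clear(g), ontable(a)}, require {clear(c), handempty, on(c,f)}
    → {clear(a), clear(c), clear(g), handempty, on(c,f), ontable(a)}
  through step 1 (putdown(g)): drop {clear(g), handempty}, keep {clear(a), clear(c), on(c,f), ontable(a)}, require {holding(g)}
    → {clear(a), clear(c), holding(g), on(c,f), ontable(a)}

== RESULT ==
["clear(a)", "clear(c)", "holding(g)", "on(c,f)", "ontable(a)"]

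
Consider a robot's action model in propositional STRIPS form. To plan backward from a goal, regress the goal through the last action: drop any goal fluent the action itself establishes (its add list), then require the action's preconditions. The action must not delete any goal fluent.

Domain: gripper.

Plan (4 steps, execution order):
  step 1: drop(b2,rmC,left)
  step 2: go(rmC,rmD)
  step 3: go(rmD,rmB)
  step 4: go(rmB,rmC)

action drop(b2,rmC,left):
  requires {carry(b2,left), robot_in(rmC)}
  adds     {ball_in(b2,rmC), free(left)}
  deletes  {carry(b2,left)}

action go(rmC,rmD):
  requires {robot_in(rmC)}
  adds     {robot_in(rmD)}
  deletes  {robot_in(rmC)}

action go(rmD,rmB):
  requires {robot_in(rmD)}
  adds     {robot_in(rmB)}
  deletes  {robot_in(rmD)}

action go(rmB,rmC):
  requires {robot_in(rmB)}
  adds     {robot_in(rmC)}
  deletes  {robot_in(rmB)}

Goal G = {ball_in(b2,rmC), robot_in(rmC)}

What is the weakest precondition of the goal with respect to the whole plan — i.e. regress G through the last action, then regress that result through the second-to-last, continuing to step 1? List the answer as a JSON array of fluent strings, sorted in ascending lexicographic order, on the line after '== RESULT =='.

Regress step by step:
  through step 4 (go(rmB,rmC)): drop {robot_in(rmC)}, keep {ball_in(b2,rmC)}, require {robot_in(rmB)}
    → {ball_in(b2,rmC), robot_in(rmB)}
  through step 3 (go(rmD,rmB)): drop {robot_in(rmB)}, keep {ball_in(b2,rmC)}, require {robot_in(rmD)}
    → {ball_in(b2,rmC), robot_in(rmD)}
  through step 2 (go(rmC,rmD)): drop {robot_in(rmD)}, keep {ball_in(b2,rmC)}, require {robot_in(rmC)}
    → {ball_in(b2,rmC), robot_in(rmC)}
  through step 1 (drop(b2,rmC,left)): drop {ball_in(b2,rmC)}, keep {robot_in(rmC)}, require {carry(b2,left), robot_in(rmC)}
    → {carry(b2,left), robot_in(rmC)}

== RESULT ==
["carry(b2,left)", "robot_in(rmC)"]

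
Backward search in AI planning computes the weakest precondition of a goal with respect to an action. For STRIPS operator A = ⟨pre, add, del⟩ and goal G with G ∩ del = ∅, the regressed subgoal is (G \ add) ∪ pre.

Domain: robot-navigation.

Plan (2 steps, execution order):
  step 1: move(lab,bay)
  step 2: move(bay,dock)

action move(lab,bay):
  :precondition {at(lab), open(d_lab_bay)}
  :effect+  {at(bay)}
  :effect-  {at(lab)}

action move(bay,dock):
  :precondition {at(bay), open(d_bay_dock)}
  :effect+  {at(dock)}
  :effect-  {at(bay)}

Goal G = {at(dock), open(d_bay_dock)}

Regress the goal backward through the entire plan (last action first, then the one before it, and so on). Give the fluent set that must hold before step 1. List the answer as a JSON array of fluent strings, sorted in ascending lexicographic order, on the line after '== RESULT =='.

Regress step by step:
  through step 2 (move(bay,dock)): drop {at(dock)}, keep {open(d_bay_dock)}, require {at(bay), open(d_bay_dock)}
    → {at(bay), open(d_bay_dock)}
  through step 1 (move(lab,bay)): drop {at(bay)}, keep {open(d_bay_dock)}, require {at(lab), open(d_lab_bay)}
    → {at(lab), open(d_bay_dock), open(d_lab_bay)}

== RESULT ==
["at(lab)", "open(d_bay_dock)", "open(d_lab_bay)"]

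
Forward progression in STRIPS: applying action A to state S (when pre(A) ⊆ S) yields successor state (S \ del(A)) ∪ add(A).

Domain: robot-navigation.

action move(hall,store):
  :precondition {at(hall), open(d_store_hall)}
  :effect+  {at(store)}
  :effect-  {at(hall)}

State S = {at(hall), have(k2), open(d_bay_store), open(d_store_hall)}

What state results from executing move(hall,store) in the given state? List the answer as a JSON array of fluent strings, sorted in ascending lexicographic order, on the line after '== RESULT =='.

Compute (S \ del) ∪ add:
  pre ⊆ S: {at(hall), open(d_store_hall)} ⊆ S  — applicable
  S \ del = {have(k2), open(d_bay_store), open(d_store_hall)}
  ∪ add   = {at(store), have(k2), open(d_bay_store), open(d_store_hall)}

== RESULT ==
["at(store)", "have(k2)", "open(d_bay_store)", "open(d_store_hall)"]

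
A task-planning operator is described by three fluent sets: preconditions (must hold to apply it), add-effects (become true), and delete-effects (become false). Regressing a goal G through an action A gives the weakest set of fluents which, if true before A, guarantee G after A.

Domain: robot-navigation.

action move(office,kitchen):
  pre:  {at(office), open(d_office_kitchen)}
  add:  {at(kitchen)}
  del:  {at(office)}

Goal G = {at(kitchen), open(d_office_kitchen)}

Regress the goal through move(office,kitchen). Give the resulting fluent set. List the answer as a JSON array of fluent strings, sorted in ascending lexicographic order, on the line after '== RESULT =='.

Compute (G \ add) ∪ pre:
  G ∩ del = {}  (empty — regression defined)
  G \ add = {at(kitchen), open(d_office_kitchen)} \ {at(kitchen)} = {open(d_office_kitchen)}
  ∪ pre   = {open(d_office_kitchen)} ∪ {at(office), open(d_office_kitchen)}
          = {at(office), open(d_office_kitchen)}

== RESULT ==
["at(office)", "open(d_office_kitchen)"]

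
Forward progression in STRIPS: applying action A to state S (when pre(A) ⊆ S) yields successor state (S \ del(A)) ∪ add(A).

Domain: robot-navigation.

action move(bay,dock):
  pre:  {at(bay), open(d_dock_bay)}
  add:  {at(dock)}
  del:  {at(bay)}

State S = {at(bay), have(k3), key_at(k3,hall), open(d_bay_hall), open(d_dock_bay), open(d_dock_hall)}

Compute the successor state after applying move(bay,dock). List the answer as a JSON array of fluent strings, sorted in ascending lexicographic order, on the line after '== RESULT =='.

Progress:
  pre ⊆ S: {at(bay), open(d_dock_bay)} ⊆ S  — applicable
  S \ del = {have(k3), key_at(k3,hall), open(d_bay_hall), open(d_dock_bay), open(d_dock_hall)}
  ∪ add   = {at(dock), have(k3), key_at(k3,hall), open(d_bay_hall), open(d_dock_bay), open(d_dock_hall)}

== RESULT ==
["at(dock)", "have(k3)", "key_at(k3,hall)", "open(d_bay_hall)", "open(d_dock_bay)", "open(d_dock_hall)"]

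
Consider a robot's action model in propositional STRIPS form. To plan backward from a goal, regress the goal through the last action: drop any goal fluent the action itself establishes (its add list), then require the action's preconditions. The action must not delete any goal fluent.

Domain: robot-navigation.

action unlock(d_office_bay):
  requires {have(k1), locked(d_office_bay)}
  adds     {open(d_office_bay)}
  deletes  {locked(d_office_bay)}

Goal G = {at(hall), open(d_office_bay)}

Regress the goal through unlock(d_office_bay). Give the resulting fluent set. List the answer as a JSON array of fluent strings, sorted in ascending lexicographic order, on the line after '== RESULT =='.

Regress:
  G ∩ del = {}  (empty — regression defined)
  G \ add = {at(hall), open(d_office_bay)} \ {open(d_office_bay)} = {at(hall)}
  ∪ pre   = {at(hall)} ∪ {have(k1), locked(d_office_bay)}
          = {at(hall), have(k1), locked(d_office_bay)}

== RESULT ==
["at(hall)", "have(k1)", "locked(d_office_bay)"]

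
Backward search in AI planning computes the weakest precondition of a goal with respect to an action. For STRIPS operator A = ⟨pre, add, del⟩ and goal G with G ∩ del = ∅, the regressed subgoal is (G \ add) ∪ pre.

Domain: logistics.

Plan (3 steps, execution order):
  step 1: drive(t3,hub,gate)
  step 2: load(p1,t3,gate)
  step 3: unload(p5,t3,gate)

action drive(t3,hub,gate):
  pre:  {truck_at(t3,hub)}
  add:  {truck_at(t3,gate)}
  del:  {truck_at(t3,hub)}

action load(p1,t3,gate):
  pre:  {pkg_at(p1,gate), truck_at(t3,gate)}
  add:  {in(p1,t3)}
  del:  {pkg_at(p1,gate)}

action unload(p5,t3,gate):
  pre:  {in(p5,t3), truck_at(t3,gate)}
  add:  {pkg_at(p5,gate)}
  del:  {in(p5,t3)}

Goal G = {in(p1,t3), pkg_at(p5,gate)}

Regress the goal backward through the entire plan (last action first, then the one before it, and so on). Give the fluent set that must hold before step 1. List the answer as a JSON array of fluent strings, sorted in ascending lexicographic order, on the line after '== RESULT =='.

Regress step by step:
  through step 3 (unload(p5,t3,gate)): drop {pkg_at(p5,gate)}, keep {in(p1,t3)}, require {in(p5,t3), truck_at(t3,gate)}
    → {in(p1,t3), in(p5,t3), truck_at(t3,gate)}
  through step 2 (load(p1,t3,gate)): drop {in(p1,t3)}, keep {in(p5,t3), truck_at(t3,gate)}, require {pkg_at(p1,gate), truck_at(t3,gate)}
    → {in(p5,t3), pkg_at(p1,gate), truck_at(t3,gate)}
  through step 1 (drive(t3,hub,gate)): drop {truck_at(t3,gate)}, keep {in(p5,t3), pkg_at(p1,gate)}, require {truck_at(t3,hub)}
    → {in(p5,t3), pkg_at(p1,gate), truck_at(t3,hub)}

== RESULT ==
["in(p5,t3)", "pkg_at(p1,gate)", "truck_at(t3,hub)"]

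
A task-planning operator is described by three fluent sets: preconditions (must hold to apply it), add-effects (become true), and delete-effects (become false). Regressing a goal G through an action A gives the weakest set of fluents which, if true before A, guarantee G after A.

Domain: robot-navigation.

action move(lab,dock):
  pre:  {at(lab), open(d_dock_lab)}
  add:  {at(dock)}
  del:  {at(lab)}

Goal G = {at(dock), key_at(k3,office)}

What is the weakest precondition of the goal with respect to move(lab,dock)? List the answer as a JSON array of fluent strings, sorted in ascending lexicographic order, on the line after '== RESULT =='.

Compute (G \ add) ∪ pre:
  G ∩ del = {}  (empty — regression defined)
  G \ add = {at(dock), key_at(k3,office)} \ {at(dock)} = {key_at(k3,office)}
  ∪ pre   = {key_at(k3,office)} ∪ {at(lab), open(d_dock_lab)}
          = {at(lab), key_at(k3,office), open(d_dock_lab)}

== RESULT ==
["at(lab)", "key_at(k3,office)", "open(d_dock_lab)"]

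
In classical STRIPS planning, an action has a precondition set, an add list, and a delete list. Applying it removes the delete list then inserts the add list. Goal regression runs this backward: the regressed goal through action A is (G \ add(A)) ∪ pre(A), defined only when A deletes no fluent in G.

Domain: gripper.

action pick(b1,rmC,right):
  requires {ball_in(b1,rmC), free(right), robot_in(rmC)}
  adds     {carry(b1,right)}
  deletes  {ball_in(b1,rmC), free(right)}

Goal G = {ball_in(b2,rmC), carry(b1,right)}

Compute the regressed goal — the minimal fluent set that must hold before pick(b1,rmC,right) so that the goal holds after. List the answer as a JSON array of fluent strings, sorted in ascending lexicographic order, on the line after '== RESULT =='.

Compute (G \ add) ∪ pre:
  G ∩ del = {}  (empty — regression defined)
  G \ add = {ball_in(b2,rmC), carry(b1,right)} \ {carry(b1,right)} = {ball_in(b2,rmC)}
  ∪ pre   = {ball_in(b2,rmC)} ∪ {ball_in(b1,rmC), free(right), robot_in(rmC)}
          = {ball_in(b1,rmC), ball_in(b2,rmC), free(right), robot_in(rmC)}

== RESULT ==
["ball_in(b1,rmC)", "ball_in(b2,rmC)", "free(right)", "robot_in(rmC)"]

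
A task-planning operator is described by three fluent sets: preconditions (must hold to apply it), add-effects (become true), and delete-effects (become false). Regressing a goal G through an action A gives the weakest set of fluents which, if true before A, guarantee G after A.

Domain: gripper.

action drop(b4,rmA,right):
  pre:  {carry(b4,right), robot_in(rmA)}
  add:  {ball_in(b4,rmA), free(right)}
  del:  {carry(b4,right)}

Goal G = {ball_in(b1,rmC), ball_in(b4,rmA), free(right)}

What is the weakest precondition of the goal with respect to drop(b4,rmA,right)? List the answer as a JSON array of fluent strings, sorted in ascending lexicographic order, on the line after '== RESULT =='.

Compute (G \ add) ∪ pre:
  G ∩ del = {}  (empty — regression defined)
  G \ add = {ball_in(b1,rmC), ball_in(b4,rmA), free(right)} \ {ball_in(b4,rmA), free(right)} = {ball_in(b1,rmC)}
  ∪ pre   = {ball_in(b1,rmC)} ∪ {carry(b4,right), robot_in(rmA)}
          = {ball_in(b1,rmC), carry(b4,right), robot_in(rmA)}

== RESULT ==
["ball_in(b1,rmC)", "carry(b4,right)", "robot_in(rmA)"]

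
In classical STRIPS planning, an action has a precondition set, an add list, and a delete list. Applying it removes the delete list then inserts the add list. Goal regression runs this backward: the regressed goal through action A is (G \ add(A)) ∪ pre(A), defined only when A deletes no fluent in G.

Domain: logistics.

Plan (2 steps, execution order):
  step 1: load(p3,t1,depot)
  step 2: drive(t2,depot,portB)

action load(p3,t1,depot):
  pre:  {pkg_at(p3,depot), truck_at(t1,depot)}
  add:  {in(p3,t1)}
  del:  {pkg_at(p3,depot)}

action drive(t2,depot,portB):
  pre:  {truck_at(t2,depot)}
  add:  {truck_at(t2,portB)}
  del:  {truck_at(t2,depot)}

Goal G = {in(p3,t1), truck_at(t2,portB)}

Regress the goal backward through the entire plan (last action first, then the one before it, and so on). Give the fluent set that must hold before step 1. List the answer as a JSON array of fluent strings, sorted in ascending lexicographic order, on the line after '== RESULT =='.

Work backward from the goal:
  through step 2 (drive(t2,depot,portB)): drop {truck_at(t2,portB)}, keep {in(p3,t1)}, require {truck_at(t2,depot)}
    → {in(p3,t1), truck_at(t2,depot)}
  through step 1 (load(p3,t1,depot)): drop {in(p3,t1)}, keep {truck_at(t2,depot)}, require {pkg_at(p3,depot), truck_at(t1,depot)}
    → {pkg_at(p3,depot), truck_at(t1,depot), truck_at(t2,depot)}

== RESULT ==
["pkg_at(p3,depot)", "truck_at(t1,depot)", "truck_at(t2,depot)"]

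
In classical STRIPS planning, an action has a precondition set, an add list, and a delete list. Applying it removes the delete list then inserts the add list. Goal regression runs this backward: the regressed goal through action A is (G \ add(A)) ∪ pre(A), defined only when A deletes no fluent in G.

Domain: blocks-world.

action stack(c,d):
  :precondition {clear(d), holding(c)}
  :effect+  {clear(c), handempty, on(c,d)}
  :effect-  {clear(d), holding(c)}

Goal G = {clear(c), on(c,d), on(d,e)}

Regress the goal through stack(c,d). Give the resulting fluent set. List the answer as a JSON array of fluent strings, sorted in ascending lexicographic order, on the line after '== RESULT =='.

Regress:
  G ∩ del = {}  (empty — regression defined)
  G \ add = {clear(c), on(c,d), on(d,e)} \ {clear(c), handempty, on(c,d)} = {on(d,e)}
  ∪ pre   = {on(d,e)} ∪ {clear(d), holding(c)}
          = {clear(d), holding(c), on(d,e)}

== RESULT ==
["clear(d)", "holding(c)", "on(d,e)"]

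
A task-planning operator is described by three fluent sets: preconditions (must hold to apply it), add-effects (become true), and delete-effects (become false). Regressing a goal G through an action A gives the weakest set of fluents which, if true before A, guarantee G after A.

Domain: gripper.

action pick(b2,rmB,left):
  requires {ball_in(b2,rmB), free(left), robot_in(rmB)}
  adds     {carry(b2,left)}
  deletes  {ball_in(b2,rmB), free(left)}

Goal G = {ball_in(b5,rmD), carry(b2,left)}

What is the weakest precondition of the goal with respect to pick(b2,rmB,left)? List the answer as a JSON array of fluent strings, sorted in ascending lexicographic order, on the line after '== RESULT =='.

Compute (G \ add) ∪ pre:
  G ∩ del = {}  (empty — regression defined)
  G \ add = {ball_in(b5,rmD), carry(b2,left)} \ {carry(b2,left)} = {ball_in(b5,rmD)}
  ∪ pre   = {ball_in(b5,rmD)} ∪ {ball_in(b2,rmB), free(left), robot_in(rmB)}
          = {ball_in(b2,rmB), ball_in(b5,rmD), free(left), robot_in(rmB)}

== RESULT ==
["ball_in(b2,rmB)", "ball_in(b5,rmD)", "free(left)", "robot_in(rmB)"]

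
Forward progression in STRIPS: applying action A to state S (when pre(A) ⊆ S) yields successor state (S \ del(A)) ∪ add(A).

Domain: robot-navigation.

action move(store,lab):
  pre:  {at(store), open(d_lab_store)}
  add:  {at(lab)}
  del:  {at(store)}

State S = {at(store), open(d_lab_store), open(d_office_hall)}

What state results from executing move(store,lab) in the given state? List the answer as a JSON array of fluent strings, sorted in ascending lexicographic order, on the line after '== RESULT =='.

Compute (S \ del) ∪ add:
  pre ⊆ S: {at(store), open(d_lab_store)} ⊆ S  — applicable
  S \ del = {open(d_lab_store), open(d_office_hall)}
  ∪ add   = {at(lab), open(d_lab_store), open(d_office_hall)}

== RESULT ==
["at(lab)", "open(d_lab_store)", "open(d_office_hall)"]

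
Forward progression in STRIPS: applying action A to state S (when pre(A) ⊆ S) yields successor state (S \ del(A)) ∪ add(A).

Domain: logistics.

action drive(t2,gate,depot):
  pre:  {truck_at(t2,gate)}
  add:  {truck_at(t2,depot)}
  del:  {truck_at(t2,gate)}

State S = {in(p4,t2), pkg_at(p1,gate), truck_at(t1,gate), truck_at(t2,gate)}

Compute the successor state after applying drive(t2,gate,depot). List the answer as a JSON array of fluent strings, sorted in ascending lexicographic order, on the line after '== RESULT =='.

Compute (S \ del) ∪ add:
  pre ⊆ S: {truck_at(t2,gate)} ⊆ S  — applicable
  S \ del = {in(p4,t2), pkg_at(p1,gate), truck_at(t1,gate)}
  ∪ add   = {in(p4,t2), pkg_at(p1,gate), truck_at(t1,gate), truck_at(t2,depot)}

== RESULT ==
["in(p4,t2)", "pkg_at(p1,gate)", "truck_at(t1,gate)", "truck_at(t2,depot)"]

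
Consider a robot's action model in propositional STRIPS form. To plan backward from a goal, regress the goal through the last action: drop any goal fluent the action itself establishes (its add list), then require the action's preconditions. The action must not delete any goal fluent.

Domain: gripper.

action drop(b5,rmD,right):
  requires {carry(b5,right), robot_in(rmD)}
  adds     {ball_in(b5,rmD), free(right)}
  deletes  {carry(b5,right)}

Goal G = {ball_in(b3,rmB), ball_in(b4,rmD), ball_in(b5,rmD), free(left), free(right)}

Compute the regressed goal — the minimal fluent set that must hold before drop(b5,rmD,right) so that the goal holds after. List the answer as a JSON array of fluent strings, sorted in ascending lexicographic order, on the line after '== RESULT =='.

Regress:
  G ∩ del = {}  (empty — regression defined)
  G \ add = {ball_in(b3,rmB), ball_in(b4,rmD), ball_in(b5,rmD), free(left), free(right)} \ {ball_in(b5,rmD), free(right)} = {ball_in(b3,rmB), ball_in(b4,rmD), free(left)}
  ∪ pre   = {ball_in(b3,rmB), ball_in(b4,rmD), free(left)} ∪ {carry(b5,right), robot_in(rmD)}
          = {ball_in(b3,rmB), ball_in(b4,rmD), carry(b5,right), free(left), robot_in(rmD)}

== RESULT ==
["ball_in(b3,rmB)", "ball_in(b4,rmD)", "carry(b5,right)", "free(left)", "robot_in(rmD)"]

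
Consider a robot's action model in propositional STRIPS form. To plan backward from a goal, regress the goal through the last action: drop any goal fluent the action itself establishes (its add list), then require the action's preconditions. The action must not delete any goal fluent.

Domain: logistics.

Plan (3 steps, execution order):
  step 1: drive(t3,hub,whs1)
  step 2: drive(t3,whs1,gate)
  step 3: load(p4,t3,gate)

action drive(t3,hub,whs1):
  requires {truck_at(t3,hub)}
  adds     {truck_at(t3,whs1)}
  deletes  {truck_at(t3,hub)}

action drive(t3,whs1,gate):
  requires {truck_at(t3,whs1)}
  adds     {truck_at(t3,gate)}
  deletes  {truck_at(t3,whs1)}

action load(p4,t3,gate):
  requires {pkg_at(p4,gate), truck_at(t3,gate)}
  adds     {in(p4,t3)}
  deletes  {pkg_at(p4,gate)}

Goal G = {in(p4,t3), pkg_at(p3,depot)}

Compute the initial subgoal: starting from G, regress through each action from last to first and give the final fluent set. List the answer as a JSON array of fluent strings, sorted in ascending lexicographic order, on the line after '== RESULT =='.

Regress step by step:
  through step 3 (load(p4,t3,gate)): drop {in(p4,t3)}, keep {pkg_at(p3,depot)}, require {pkg_at(p4,gate), truck_at(t3,gate)}
    → {pkg_at(p3,depot), pkg_at(p4,gate), truck_at(t3,gate)}
  through step 2 (drive(t3,whs1,gate)): drop {truck_at(t3,gate)}, keep {pkg_at(p3,depot), pkg_at(p4,gate)}, require {truck_at(t3,whs1)}
    → {pkg_at(p3,depot), pkg_at(p4,gate), truck_at(t3,whs1)}
  through step 1 (drive(t3,hub,whs1)): drop {truck_at(t3,whs1)}, keep {pkg_at(p3,depot), pkg_at(p4,gate)}, require {truck_at(t3,hub)}
    → {pkg_at(p3,depot), pkg_at(p4,gate), truck_at(t3,hub)}

== RESULT ==
["pkg_at(p3,depot)", "pkg_at(p4,gate)", "truck_at(t3,hub)"]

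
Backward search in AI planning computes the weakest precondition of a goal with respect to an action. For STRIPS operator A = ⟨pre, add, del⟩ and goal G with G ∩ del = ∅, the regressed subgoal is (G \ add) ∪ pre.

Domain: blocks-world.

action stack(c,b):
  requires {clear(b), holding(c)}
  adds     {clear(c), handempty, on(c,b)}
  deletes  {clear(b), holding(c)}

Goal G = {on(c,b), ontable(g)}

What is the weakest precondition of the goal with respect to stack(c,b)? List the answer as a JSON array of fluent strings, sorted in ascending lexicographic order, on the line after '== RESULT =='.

Regress:
  G ∩ del = {}  (empty — regression defined)
  G \ add = {on(c,b), ontable(g)} \ {clear(c), handempty, on(c,b)} = {ontable(g)}
  ∪ pre   = {ontable(g)} ∪ {clear(b), holding(c)}
          = {clear(b), holding(c), ontable(g)}

== RESULT ==
["clear(b)", "holding(c)", "ontable(g)"]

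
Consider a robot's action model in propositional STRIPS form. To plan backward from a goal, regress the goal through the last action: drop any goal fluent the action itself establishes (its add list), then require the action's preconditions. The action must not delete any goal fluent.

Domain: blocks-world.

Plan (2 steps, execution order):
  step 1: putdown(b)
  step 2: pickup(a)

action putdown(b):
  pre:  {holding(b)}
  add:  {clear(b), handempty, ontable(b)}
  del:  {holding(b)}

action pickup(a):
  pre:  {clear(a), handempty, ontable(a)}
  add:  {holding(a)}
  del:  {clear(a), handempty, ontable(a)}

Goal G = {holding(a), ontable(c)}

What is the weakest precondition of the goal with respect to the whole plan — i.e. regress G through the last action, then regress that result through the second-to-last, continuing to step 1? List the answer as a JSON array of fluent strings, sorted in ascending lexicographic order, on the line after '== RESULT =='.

Regress step by step:
  through step 2 (pickup(a)): drop {holding(a)}, keep {ontable(c)}, require {clear(a), handempty, ontable(a)}
    → {clear(a), handempty, ontable(a), ontable(c)}
  through step 1 (putdown(b)): drop {handempty}, keep {clear(a), ontable(a), ontable(c)}, require {holding(b)}
    → {clear(a), holding(b), ontable(a), ontable(c)}

== RESULT ==
["clear(a)", "holding(b)", "ontable(a)", "ontable(c)"]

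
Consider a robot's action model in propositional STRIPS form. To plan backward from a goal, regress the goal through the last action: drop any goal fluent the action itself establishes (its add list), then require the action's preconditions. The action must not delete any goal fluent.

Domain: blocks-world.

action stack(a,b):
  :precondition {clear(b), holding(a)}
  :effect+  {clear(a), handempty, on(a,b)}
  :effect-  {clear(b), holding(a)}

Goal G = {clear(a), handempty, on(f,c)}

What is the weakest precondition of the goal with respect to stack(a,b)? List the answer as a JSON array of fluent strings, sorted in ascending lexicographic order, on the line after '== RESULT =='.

Regress:
  G ∩ del = {}  (empty — regression defined)
  G \ add = {clear(a), handempty, on(f,c)} \ {clear(a), handempty, on(a,b)} = {on(f,c)}
  ∪ pre   = {on(f,c)} ∪ {clear(b), holding(a)}
          = {clear(b), holding(a), on(f,c)}

== RESULT ==
["clear(b)", "holding(a)", "on(f,c)"]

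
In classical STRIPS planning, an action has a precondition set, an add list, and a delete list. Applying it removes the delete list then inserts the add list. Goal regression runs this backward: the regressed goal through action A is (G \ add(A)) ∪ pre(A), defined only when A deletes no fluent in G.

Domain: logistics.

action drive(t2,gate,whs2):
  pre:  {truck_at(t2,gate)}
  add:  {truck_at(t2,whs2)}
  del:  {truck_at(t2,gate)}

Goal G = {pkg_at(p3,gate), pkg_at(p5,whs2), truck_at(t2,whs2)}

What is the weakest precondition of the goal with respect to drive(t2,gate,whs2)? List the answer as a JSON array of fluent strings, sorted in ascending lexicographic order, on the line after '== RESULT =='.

Regress:
  G ∩ del = {}  (empty — regression defined)
  G \ add = {pkg_at(p3,gate), pkg_at(p5,whs2), truck_at(t2,whs2)} \ {truck_at(t2,whs2)} = {pkg_at(p3,gate), pkg_at(p5,whs2)}
  ∪ pre   = {pkg_at(p3,gate), pkg_at(p5,whs2)} ∪ {truck_at(t2,gate)}
          = {pkg_at(p3,gate), pkg_at(p5,whs2), truck_at(t2,gate)}

== RESULT ==
["pkg_at(p3,gate)", "pkg_at(p5,whs2)", "truck_at(t2,gate)"]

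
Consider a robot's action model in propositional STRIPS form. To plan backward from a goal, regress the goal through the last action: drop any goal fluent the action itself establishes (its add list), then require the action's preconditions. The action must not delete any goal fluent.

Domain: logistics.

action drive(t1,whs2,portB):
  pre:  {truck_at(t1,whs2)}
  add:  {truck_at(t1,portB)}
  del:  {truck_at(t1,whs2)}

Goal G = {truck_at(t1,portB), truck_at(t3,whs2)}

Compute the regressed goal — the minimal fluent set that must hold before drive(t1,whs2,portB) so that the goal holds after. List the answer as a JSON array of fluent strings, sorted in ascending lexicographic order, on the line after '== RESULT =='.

Regress:
  G ∩ del = {}  (empty — regression defined)
  G \ add = {truck_at(t1,portB), truck_at(t3,whs2)} \ {truck_at(t1,portB)} = {truck_at(t3,whs2)}
  ∪ pre   = {truck_at(t3,whs2)} ∪ {truck_at(t1,whs2)}
          = {truck_at(t1,whs2), truck_at(t3,whs2)}

== RESULT ==
["truck_at(t1,whs2)", "truck_at(t3,whs2)"]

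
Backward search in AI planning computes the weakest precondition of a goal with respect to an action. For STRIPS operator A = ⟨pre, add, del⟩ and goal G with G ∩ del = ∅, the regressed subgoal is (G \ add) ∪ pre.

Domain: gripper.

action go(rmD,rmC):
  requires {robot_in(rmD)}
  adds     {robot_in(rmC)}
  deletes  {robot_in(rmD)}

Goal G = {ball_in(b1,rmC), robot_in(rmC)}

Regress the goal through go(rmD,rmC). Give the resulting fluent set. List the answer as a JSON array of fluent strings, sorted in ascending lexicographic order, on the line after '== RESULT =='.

Regress:
  G ∩ del = {}  (empty — regression defined)
  G \ add = {ball_in(b1,rmC), robot_in(rmC)} \ {robot_in(rmC)} = {ball_in(b1,rmC)}
  ∪ pre   = {ball_in(b1,rmC)} ∪ {robot_in(rmD)}
          = {ball_in(b1,rmC), robot_in(rmD)}

== RESULT ==
["ball_in(b1,rmC)", "robot_in(rmD)"]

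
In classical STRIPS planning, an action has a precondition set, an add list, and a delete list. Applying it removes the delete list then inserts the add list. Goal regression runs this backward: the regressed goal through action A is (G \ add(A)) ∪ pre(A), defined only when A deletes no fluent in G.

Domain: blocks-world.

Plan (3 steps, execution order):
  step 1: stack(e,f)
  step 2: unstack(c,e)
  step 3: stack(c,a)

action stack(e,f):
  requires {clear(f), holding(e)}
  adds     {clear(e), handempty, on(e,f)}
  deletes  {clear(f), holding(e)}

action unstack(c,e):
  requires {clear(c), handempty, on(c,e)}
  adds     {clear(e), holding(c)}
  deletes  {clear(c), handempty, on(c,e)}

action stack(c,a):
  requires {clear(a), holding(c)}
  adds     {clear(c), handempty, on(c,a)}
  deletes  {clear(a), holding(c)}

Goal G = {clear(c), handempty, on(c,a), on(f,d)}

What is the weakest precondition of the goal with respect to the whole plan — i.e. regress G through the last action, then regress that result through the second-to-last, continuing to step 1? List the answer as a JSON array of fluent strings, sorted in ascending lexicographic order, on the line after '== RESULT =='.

Regress step by step:
  through step 3 (stack(c,a)): drop {clear(c), handempty, on(c,a)}, keep {on(f,d)}, require {clear(a), holding(c)}
    → {clear(a), holding(c), on(f,d)}
  through step 2 (unstack(c,e)): drop {holding(c)}, keep {clear(a), on(f,d)}, require {clear(c), handempty, on(c,e)}
    → {clear(a), clear(c), handempty, on(c,e), on(f,d)}
  through step 1 (stack(e,f)): drop {handempty}, keep {clear(a), clear(c), on(c,e), on(f,d)}, require {clear(f), holding(e)}
    → {clear(a), clear(c), clear(f), holding(e), on(c,e), on(f,d)}

== RESULT ==
["clear(a)", "clear(c)", "clear(f)", "holding(e)", "on(c,e)", "on(f,d)"]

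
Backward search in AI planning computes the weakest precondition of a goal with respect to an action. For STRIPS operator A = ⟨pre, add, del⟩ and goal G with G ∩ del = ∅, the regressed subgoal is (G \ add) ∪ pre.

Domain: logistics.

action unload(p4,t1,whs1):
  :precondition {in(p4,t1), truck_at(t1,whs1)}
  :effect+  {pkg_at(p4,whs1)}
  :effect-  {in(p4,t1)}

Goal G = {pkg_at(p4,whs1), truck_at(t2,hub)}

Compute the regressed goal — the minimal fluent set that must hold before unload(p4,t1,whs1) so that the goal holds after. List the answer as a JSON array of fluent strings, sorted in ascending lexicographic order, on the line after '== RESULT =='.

Regress:
  G ∩ del = {}  (empty — regression defined)
  G \ add = {pkg_at(p4,whs1), truck_at(t2,hub)} \ {pkg_at(p4,whs1)} = {truck_at(t2,hub)}
  ∪ pre   = {truck_at(t2,hub)} ∪ {in(p4,t1), truck_at(t1,whs1)}
          = {in(p4,t1), truck_at(t1,whs1), truck_at(t2,hub)}

== RESULT ==
["in(p4,t1)", "truck_at(t1,whs1)", "truck_at(t2,hub)"]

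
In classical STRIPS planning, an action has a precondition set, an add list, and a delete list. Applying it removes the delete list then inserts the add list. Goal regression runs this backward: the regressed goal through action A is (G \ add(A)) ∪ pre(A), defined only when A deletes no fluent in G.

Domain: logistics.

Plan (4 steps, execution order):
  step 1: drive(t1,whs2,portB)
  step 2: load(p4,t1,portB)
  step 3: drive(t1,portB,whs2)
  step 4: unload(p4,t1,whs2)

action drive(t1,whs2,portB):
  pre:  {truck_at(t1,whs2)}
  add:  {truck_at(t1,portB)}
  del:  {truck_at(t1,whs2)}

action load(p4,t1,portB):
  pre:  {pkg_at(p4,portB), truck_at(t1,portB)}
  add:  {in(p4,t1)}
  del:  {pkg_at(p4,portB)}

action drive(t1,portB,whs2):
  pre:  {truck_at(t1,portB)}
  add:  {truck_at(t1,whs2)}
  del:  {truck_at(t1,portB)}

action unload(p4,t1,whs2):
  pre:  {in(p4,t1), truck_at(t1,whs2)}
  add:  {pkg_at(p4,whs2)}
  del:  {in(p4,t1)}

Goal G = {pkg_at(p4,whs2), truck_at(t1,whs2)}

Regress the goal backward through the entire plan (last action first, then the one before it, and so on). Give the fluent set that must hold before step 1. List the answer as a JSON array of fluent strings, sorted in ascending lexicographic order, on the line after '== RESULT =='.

Regress step by step:
  through step 4 (unload(p4,t1,whs2)): drop {pkg_at(p4,whs2)}, keep {truck_at(t1,whs2)}, require {in(p4,t1), truck_at(t1,whs2)}
    → {in(p4,t1), truck_at(t1,whs2)}
  through step 3 (drive(t1,portB,whs2)): drop {truck_at(t1,whs2)}, keep {in(p4,t1)}, require {truck_at(t1,portB)}
    → {in(p4,t1), truck_at(t1,portB)}
  through step 2 (load(p4,t1,portB)): drop {in(p4,t1)}, keep {truck_at(t1,portB)}, require {pkg_at(p4,portB), truck_at(t1,portB)}
    → {pkg_at(p4,portB), truck_at(t1,portB)}
  through step 1 (drive(t1,whs2,portB)): drop {truck_at(t1,portB)}, keep {pkg_at(p4,portB)}, require {truck_at(t1,whs2)}
    → {pkg_at(p4,portB), truck_at(t1,whs2)}

== RESULT ==
["pkg_at(p4,portB)", "truck_at(t1,whs2)"]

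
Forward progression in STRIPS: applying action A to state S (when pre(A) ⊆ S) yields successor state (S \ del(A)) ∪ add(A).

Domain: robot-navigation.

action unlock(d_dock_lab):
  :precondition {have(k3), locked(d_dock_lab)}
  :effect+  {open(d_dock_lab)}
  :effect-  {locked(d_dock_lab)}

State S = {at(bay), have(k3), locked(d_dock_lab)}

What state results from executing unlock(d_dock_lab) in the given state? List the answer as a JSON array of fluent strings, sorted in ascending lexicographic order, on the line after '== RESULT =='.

Progress:
  pre ⊆ S: {have(k3), locked(d_dock_lab)} ⊆ S  — applicable
  S \ del = {at(bay), have(k3)}
  ∪ add   = {at(bay), have(k3), open(d_dock_lab)}

== RESULT ==
["at(bay)", "have(k3)", "open(d_dock_lab)"]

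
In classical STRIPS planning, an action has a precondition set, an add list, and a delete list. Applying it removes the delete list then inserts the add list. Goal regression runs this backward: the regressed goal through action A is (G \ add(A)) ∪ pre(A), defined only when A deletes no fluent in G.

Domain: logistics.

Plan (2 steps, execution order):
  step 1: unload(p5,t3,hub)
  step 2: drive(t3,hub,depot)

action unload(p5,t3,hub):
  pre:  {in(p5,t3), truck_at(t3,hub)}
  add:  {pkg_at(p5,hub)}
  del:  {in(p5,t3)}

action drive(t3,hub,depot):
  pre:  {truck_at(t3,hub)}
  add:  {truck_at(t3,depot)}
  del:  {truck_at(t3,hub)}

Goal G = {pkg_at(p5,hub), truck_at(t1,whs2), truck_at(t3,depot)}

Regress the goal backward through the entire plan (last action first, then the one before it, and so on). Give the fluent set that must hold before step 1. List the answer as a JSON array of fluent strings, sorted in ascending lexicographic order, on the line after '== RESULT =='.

Regress step by step:
  through step 2 (drive(t3,hub,depot)): drop {truck_at(t3,depot)}, keep {pkg_at(p5,hub), truck_at(t1,whs2)}, require {truck_at(t3,hub)}
    → {pkg_at(p5,hub), truck_at(t1,whs2), truck_at(t3,hub)}
  through step 1 (unload(p5,t3,hub)): drop {pkg_at(p5,hub)}, keep {truck_at(t1,whs2), truck_at(t3,hub)}, require {in(p5,t3), truck_at(t3,hub)}
    → {in(p5,t3), truck_at(t1,whs2), truck_at(t3,hub)}

== RESULT ==
["in(p5,t3)", "truck_at(t1,whs2)", "truck_at(t3,hub)"]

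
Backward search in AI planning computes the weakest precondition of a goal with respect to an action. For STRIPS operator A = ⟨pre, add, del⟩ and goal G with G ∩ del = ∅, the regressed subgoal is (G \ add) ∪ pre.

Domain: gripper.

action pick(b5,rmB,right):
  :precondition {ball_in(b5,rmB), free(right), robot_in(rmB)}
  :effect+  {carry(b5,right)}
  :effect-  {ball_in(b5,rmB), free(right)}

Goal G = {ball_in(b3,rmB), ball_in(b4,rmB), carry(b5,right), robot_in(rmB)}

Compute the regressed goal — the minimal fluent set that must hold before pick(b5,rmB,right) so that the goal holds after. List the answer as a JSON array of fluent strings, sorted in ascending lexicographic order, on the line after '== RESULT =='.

Regress:
  G ∩ del = {}  (empty — regression defined)
  G \ add = {ball_in(b3,rmB), ball_in(b4,rmB), carry(b5,right), robot_in(rmB)} \ {carry(b5,right)} = {ball_in(b3,rmB), ball_in(b4,rmB), robot_in(rmB)}
  ∪ pre   = {ball_in(b3,rmB), ball_in(b4,rmB), robot_in(rmB)} ∪ {ball_in(b5,rmB), free(right), robot_in(rmB)}
          = {ball_in(b3,rmB), ball_in(b4,rmB), ball_in(b5,rmB), free(right), robot_in(rmB)}

== RESULT ==
["ball_in(b3,rmB)", "ball_in(b4,rmB)", "ball_in(b5,rmB)", "free(right)", "robot_in(rmB)"]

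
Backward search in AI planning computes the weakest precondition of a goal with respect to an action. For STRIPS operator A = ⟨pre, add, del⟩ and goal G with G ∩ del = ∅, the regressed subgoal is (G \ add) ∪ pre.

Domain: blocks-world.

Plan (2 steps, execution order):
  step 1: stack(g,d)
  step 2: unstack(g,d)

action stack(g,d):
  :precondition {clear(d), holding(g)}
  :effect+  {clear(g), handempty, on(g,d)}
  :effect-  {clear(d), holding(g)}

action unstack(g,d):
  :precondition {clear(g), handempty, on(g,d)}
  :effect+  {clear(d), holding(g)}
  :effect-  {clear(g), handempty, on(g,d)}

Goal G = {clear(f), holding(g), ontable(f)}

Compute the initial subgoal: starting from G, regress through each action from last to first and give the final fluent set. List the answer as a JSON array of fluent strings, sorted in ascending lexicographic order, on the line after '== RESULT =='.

Work backward from the goal:
  through step 2 (unstack(g,d)): drop {holding(g)}, keep {clear(f), ontable(f)}, require {clear(g), handempty, on(g,d)}
    → {clear(f), clear(g), handempty, on(g,d), ontable(f)}
  through step 1 (stack(g,d)): drop {clear(g), handempty, on(g,d)}, keep {clear(f), ontable(f)}, require {clear(d), holding(g)}
    → {clear(d), clear(f), holding(g), ontable(f)}

== RESULT ==
["clear(d)", "clear(f)", "holding(g)", "ontable(f)"]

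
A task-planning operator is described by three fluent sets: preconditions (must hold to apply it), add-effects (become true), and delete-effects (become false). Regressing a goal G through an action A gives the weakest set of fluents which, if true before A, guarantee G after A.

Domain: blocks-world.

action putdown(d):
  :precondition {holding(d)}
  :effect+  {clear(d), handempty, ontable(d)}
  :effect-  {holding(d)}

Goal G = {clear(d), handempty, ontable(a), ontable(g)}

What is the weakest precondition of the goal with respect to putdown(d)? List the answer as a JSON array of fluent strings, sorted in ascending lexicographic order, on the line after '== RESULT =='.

Regress:
  G ∩ del = {}  (empty — regression defined)
  G \ add = {clear(d), handempty, ontable(a), ontable(g)} \ {clear(d), handempty, ontable(d)} = {ontable(a), ontable(g)}
  ∪ pre   = {ontable(a), ontable(g)} ∪ {holding(d)}
          = {holding(d), ontable(a), ontable(g)}

== RESULT ==
["holding(d)", "ontable(a)", "ontable(g)"]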